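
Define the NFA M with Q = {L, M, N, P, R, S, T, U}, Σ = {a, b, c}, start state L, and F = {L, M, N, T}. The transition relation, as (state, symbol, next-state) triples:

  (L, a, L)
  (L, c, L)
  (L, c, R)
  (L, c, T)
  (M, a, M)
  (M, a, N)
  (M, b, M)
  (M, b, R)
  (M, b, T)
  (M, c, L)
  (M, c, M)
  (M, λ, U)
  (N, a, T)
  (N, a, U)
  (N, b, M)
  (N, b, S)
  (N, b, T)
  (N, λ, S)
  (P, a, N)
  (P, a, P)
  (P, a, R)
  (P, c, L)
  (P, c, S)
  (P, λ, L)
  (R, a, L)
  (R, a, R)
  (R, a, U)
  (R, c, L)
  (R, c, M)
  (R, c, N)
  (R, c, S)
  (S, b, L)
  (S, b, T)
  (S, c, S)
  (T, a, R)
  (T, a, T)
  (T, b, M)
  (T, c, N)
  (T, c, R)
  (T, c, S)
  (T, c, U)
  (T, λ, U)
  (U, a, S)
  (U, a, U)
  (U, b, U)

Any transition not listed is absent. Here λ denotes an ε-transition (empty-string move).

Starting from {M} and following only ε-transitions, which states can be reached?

Begin with {M}.
ε-move M → U; add U.

{M, U}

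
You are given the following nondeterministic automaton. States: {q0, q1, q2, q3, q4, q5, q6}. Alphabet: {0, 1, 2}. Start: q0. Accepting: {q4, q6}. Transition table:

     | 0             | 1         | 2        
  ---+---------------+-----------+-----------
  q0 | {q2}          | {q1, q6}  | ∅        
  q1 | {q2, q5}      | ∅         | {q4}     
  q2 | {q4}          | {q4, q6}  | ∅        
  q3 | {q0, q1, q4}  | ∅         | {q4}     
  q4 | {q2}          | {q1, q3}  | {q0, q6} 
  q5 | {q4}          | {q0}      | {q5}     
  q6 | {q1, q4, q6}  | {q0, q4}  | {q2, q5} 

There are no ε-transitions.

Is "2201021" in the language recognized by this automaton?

No

Start in {q0}.
Read '2': {q0} → ∅.
The set is empty and remains empty for the remaining 6 symbols.
The final set ∅ contains no accepting state.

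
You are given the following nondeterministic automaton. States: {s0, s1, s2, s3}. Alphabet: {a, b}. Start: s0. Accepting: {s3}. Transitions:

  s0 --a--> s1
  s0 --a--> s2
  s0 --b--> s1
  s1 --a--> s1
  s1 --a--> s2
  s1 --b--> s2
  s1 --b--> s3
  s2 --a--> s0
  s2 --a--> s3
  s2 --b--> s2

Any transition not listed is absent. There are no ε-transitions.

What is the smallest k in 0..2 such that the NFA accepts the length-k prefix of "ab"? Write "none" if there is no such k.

2

Start in {s0}.
Read 'a': {s0} → {s1, s2}.
Read 'b': {s1, s2} → {s2, s3}.
None of the earlier sets intersect F, but {s2, s3} does.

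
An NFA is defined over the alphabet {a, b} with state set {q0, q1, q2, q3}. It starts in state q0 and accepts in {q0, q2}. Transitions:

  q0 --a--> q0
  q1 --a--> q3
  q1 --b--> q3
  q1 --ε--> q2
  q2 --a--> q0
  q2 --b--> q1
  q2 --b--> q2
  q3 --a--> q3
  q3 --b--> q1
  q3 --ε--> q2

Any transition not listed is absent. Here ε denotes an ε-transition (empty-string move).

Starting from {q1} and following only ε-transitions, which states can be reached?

Begin with {q1}.
ε-move q1 → q2; add q2.

{q1, q2}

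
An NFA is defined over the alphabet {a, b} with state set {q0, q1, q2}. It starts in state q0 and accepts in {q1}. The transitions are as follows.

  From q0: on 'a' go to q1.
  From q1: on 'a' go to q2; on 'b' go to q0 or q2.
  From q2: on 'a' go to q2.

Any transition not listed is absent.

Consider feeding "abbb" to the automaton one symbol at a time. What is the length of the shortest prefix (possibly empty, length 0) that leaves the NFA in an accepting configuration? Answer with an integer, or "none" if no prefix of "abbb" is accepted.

1

Start in {q0}.
Read 'a': {q0} → {q1}.
None of the earlier sets intersect F, but {q1} does.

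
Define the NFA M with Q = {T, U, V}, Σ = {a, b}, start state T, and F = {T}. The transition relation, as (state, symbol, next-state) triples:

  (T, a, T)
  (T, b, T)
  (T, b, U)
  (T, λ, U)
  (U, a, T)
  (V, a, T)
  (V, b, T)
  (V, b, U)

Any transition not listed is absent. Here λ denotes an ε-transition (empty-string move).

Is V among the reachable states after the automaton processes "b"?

Start: ε-closure({T}) = {T, U}.
Read 'b': T→{T, U}, U→∅; now {T, U}.
State V is not in {T, U}.

No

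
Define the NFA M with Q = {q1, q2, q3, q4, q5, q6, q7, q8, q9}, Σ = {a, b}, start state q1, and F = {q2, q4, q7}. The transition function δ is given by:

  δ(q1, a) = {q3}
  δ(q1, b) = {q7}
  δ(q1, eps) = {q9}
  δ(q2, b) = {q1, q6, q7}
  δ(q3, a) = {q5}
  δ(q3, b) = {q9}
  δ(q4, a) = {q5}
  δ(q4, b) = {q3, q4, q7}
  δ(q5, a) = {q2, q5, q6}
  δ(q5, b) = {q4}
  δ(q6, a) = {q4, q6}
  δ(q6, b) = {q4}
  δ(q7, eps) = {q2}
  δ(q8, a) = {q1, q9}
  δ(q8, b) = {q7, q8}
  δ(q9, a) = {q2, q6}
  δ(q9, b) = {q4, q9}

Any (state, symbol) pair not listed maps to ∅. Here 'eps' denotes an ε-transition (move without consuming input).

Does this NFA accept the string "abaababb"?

Yes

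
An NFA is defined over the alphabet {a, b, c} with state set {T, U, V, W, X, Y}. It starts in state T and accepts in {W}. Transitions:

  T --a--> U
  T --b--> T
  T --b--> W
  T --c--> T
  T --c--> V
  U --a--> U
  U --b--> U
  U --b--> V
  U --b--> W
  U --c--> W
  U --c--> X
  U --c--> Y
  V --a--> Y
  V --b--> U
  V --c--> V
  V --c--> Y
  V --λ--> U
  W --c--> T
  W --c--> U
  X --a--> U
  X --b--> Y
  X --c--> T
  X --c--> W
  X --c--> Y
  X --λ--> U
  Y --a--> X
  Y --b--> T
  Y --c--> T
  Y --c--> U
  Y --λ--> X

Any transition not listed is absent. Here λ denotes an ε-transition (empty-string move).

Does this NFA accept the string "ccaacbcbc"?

Yes

Start in {T}.
Read 'c': T→{T, V}; union {T, V}; ε-closure = {T, U, V}.
Read 'c': T→{T, V}, U→{W, X, Y}, V→{V, Y}; union {T, V, W, X, Y}; ε-closure = {T, U, V, W, X, Y}.
Read 'a': T→{U}, U→{U}, V→{Y}, W→∅, X→{U}, Y→{X}; now {U, X, Y}.
Read 'a': U→{U}, X→{U}, Y→{X}; now {U, X}.
Read 'c': U→{W, X, Y}, X→{T, W, Y}; union {T, W, X, Y}; ε-closure = {T, U, W, X, Y}.
Read 'b': T→{T, W}, U→{U, V, W}, W→∅, X→{Y}, Y→{T}; union {T, U, V, W, Y}; ε-closure = {T, U, V, W, X, Y}.
Read 'c': T→{T, V}, U→{W, X, Y}, V→{V, Y}, W→{T, U}, X→{T, W, Y}, Y→{T, U}; now {T, U, V, W, X, Y}.
Read 'b': T→{T, W}, U→{U, V, W}, V→{U}, W→∅, X→{Y}, Y→{T}; union {T, U, V, W, Y}; ε-closure = {T, U, V, W, X, Y}.
Read 'c': T→{T, V}, U→{W, X, Y}, V→{V, Y}, W→{T, U}, X→{T, W, Y}, Y→{T, U}; now {T, U, V, W, X, Y}.
The final set {T, U, V, W, X, Y} contains the accepting state W.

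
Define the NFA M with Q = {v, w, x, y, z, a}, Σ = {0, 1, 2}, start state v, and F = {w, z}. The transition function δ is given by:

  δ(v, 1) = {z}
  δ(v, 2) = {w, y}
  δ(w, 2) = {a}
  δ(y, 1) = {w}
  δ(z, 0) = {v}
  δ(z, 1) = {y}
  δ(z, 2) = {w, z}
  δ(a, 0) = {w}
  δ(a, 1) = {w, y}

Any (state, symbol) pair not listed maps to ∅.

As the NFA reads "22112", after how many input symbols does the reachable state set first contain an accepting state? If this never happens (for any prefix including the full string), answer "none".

1

Start in {v}.
Read '2': v→{w, y}; now {w, y}.
None of the earlier sets intersect F, but {w, y} does.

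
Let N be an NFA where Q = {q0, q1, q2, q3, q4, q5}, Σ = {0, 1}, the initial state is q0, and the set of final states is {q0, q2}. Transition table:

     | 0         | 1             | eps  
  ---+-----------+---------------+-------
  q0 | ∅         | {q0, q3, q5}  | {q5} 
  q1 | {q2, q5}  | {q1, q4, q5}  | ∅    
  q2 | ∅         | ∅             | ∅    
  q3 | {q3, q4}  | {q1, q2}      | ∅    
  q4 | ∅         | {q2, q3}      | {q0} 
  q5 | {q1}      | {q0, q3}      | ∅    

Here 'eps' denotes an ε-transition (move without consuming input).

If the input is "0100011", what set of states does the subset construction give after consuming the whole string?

{q0, q1, q2, q3, q4, q5}

Start: ε-closure({q0}) = {q0, q5}.
Read '0': q0→∅, q5→{q1}; now {q1}.
Read '1': q1→{q1, q4, q5}; union {q1, q4, q5}; ε-closure = {q0, q1, q4, q5}.
Read '0': q0→∅, q1→{q2, q5}, q4→∅, q5→{q1}; now {q1, q2, q5}.
Read '0': q1→{q2, q5}, q2→∅, q5→{q1}; now {q1, q2, q5}.
Read '0': q1→{q2, q5}, q2→∅, q5→{q1}; now {q1, q2, q5}.
Read '1': q1→{q1, q4, q5}, q2→∅, q5→{q0, q3}; now {q0, q1, q3, q4, q5}.
Read '1': q0→{q0, q3, q5}, q1→{q1, q4, q5}, q3→{q1, q2}, q4→{q2, q3}, q5→{q0, q3}; now {q0, q1, q2, q3, q4, q5}.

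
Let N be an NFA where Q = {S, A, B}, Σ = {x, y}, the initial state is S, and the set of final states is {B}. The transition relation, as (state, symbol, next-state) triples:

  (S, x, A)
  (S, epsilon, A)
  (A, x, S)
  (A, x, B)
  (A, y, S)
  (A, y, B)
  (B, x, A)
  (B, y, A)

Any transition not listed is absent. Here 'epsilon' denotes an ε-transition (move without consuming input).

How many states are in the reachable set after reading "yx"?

Start: ε-closure({S}) = {S, A}.
Read 'y': S→∅, A→{S, B}; union {S, B}; ε-closure = {S, A, B}.
Read 'x': S→{A}, A→{S, B}, B→{A}; now {S, A, B}.
That set has 3 states.

3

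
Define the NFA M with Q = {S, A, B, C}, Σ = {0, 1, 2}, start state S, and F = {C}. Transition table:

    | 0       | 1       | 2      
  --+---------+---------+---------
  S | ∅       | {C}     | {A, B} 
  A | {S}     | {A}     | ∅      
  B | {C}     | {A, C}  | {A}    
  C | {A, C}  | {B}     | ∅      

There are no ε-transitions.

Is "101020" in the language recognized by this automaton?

Start in {S}.
Read '1': {S} → {C}.
Read '0': {C} → {A, C}.
Read '1': {A, C} → {A, B}.
Read '0': {A, B} → {S, C}.
Read '2': {S, C} → {A, B}.
Read '0': {A, B} → {S, C}.
The final set {S, C} contains the accepting state C.

Yes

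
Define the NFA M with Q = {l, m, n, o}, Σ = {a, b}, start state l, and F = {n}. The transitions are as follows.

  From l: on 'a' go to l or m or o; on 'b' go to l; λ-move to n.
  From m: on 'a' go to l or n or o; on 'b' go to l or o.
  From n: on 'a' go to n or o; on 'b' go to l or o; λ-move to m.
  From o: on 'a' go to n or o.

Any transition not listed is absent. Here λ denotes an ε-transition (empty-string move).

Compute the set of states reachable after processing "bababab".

{l, m, n, o}

Start: ε-closure({l}) = {l, m, n}.
Read 'b': l→{l}, m→{l, o}, n→{l, o}; union {l, o}; ε-closure = {l, m, n, o}.
Read 'a': l→{l, m, o}, m→{l, n, o}, n→{n, o}, o→{n, o}; now {l, m, n, o}.
Read 'b': l→{l}, m→{l, o}, n→{l, o}, o→∅; union {l, o}; ε-closure = {l, m, n, o}.
Read 'a': l→{l, m, o}, m→{l, n, o}, n→{n, o}, o→{n, o}; now {l, m, n, o}.
Read 'b': l→{l}, m→{l, o}, n→{l, o}, o→∅; union {l, o}; ε-closure = {l, m, n, o}.
Read 'a': l→{l, m, o}, m→{l, n, o}, n→{n, o}, o→{n, o}; now {l, m, n, o}.
Read 'b': l→{l}, m→{l, o}, n→{l, o}, o→∅; union {l, o}; ε-closure = {l, m, n, o}.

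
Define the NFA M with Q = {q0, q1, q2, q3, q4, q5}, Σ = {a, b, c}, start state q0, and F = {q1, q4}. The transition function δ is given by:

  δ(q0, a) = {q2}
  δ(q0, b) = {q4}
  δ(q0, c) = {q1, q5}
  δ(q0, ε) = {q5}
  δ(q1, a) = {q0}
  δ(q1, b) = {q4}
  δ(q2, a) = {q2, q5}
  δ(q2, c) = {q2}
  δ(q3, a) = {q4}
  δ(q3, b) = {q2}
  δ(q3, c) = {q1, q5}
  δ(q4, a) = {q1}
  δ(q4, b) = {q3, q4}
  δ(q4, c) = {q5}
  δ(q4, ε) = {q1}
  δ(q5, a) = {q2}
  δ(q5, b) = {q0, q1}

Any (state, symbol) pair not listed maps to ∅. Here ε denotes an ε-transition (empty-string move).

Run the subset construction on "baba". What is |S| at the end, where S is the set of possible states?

Start: ε-closure({q0}) = {q0, q5}.
Read 'b': {q0, q5} → {q0, q1, q4, q5}.
Read 'a': {q0, q1, q4, q5} → {q0, q1, q2, q5}.
Read 'b': {q0, q1, q2, q5} → {q0, q1, q4, q5}.
Read 'a': {q0, q1, q4, q5} → {q0, q1, q2, q5}.
That set has 4 states.

4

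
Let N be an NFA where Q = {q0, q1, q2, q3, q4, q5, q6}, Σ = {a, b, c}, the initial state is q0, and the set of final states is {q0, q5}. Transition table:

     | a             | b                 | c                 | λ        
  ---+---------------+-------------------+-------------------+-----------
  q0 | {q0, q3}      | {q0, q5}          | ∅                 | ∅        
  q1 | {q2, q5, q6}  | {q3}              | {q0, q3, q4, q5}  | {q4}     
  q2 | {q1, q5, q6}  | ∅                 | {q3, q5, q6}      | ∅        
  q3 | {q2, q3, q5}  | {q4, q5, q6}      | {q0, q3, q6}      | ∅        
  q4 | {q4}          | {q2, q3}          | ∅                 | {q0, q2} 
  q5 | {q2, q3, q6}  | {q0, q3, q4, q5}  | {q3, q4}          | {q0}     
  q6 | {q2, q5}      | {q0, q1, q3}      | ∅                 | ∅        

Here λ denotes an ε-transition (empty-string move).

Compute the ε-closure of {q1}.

{q0, q1, q2, q4}

Begin with {q1}.
ε-move q1 → q4; add q4.
ε-move q4 → q0; add q0.
ε-move q4 → q2; add q2.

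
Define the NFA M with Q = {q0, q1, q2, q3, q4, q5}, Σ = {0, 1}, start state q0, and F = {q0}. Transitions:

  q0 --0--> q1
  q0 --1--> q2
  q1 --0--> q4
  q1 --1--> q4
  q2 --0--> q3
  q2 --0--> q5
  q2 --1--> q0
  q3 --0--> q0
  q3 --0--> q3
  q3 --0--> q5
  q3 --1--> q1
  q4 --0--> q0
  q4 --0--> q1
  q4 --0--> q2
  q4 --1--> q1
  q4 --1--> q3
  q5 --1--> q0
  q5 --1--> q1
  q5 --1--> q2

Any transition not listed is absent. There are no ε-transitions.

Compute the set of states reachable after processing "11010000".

{q0, q1, q2, q3, q4, q5}

Start in {q0}.
Read '1': {q0} → {q2}.
Read '1': {q2} → {q0}.
Read '0': {q0} → {q1}.
Read '1': {q1} → {q4}.
Read '0': {q4} → {q0, q1, q2}.
Read '0': {q0, q1, q2} → {q1, q3, q4, q5}.
Read '0': {q1, q3, q4, q5} → {q0, q1, q2, q3, q4, q5}.
Read '0': {q0, q1, q2, q3, q4, q5} → {q0, q1, q2, q3, q4, q5}.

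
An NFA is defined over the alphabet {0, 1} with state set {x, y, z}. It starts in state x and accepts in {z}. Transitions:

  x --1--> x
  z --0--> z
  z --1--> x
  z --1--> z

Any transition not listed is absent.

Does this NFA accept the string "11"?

No

Start in {x}.
Read '1': x→{x}; now {x}.
Read '1': x→{x}; now {x}.
The final set {x} contains no accepting state.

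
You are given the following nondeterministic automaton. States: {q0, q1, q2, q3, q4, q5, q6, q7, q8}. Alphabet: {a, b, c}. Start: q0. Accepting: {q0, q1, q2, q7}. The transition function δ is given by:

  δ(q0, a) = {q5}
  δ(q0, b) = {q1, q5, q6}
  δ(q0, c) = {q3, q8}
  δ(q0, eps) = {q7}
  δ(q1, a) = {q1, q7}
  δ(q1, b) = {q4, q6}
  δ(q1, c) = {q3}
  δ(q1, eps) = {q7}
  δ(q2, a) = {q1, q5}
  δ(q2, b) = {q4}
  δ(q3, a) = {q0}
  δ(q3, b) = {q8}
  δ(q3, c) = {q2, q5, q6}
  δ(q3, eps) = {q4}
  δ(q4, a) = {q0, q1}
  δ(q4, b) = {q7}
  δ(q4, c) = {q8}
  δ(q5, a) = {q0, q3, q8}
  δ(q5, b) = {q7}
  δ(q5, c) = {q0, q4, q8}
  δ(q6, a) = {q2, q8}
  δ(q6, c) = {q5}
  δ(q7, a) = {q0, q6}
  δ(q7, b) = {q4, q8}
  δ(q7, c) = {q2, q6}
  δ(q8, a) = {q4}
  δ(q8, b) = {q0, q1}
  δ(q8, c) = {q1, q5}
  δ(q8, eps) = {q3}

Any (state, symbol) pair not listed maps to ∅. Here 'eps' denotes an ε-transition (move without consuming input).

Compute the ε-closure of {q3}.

Begin with {q3}.
ε-move q3 → q4; add q4.

{q3, q4}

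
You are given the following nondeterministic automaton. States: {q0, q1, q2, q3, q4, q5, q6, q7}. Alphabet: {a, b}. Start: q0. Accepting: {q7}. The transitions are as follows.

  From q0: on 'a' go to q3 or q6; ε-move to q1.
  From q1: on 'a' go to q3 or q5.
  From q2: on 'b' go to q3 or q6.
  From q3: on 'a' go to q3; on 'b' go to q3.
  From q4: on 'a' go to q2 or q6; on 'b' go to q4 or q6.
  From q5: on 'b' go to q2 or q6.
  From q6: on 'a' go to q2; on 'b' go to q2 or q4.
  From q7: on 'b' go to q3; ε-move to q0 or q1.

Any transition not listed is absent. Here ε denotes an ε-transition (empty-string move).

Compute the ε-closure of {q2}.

{q2}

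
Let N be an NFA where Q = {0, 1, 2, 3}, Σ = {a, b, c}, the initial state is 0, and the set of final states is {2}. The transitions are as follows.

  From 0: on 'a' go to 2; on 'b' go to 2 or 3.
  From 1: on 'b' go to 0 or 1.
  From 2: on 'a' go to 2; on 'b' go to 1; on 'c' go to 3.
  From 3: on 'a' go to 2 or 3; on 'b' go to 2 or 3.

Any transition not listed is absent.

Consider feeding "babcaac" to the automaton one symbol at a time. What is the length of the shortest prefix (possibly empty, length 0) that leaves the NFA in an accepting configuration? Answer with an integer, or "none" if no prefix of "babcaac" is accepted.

Start in {0}.
Read 'b': 0→{2, 3}; now {2, 3}.
None of the earlier sets intersect F, but {2, 3} does.

1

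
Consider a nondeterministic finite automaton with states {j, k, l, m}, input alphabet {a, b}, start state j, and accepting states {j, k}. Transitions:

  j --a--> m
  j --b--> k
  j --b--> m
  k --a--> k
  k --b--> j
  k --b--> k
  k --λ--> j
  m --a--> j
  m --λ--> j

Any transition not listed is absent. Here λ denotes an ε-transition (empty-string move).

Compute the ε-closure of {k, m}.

{j, k, m}

Begin with {k, m}.
ε-move k → j; add j.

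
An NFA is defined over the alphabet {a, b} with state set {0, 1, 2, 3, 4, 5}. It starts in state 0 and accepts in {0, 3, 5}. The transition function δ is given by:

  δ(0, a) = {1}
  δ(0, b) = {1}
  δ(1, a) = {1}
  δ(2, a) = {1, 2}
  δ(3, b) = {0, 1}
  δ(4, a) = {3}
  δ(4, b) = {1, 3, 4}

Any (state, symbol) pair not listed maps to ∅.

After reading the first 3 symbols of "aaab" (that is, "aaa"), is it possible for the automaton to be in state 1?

Yes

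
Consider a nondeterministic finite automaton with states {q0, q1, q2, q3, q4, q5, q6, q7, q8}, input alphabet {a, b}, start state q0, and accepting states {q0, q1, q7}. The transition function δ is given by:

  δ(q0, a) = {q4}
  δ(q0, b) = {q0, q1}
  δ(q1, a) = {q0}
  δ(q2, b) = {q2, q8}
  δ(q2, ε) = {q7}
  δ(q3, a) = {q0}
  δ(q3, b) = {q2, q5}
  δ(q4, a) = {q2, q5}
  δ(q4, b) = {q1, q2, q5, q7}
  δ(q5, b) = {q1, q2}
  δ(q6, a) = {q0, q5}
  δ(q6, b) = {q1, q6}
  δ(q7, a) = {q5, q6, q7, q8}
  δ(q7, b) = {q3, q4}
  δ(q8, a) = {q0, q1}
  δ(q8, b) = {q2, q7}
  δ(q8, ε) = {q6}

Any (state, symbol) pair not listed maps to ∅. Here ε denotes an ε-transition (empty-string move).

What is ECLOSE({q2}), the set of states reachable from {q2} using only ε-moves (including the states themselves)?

{q2, q7}

Begin with {q2}.
ε-move q2 → q7; add q7.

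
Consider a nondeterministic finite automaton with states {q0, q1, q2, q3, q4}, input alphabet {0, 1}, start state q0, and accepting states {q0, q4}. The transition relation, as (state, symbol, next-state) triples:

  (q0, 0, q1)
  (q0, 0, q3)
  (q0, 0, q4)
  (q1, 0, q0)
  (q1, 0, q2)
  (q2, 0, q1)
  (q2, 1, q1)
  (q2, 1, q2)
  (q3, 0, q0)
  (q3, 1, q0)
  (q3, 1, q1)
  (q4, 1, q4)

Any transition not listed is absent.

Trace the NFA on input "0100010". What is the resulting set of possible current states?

Start in {q0}.
Read '0': {q0} → {q1, q3, q4}.
Read '1': {q1, q3, q4} → {q0, q1, q4}.
Read '0': {q0, q1, q4} → {q0, q1, q2, q3, q4}.
Read '0': {q0, q1, q2, q3, q4} → {q0, q1, q2, q3, q4}.
Read '0': {q0, q1, q2, q3, q4} → {q0, q1, q2, q3, q4}.
Read '1': {q0, q1, q2, q3, q4} → {q0, q1, q2, q4}.
Read '0': {q0, q1, q2, q4} → {q0, q1, q2, q3, q4}.

{q0, q1, q2, q3, q4}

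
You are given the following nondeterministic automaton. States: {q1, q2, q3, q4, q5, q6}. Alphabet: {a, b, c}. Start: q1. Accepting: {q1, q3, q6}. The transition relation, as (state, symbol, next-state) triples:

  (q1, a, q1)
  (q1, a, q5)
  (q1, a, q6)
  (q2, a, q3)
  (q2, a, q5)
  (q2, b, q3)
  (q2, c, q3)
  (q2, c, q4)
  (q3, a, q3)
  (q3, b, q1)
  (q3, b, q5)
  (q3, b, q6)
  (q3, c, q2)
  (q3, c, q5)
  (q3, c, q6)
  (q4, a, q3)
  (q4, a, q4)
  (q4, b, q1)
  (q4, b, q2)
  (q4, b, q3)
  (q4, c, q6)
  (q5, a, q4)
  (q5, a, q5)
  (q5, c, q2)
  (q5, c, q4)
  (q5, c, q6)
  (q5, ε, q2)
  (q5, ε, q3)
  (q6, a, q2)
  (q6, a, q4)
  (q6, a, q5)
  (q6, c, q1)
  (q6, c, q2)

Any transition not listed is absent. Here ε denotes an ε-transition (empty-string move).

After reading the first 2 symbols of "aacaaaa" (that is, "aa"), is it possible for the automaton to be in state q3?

Start in {q1}.
Read 'a': {q1} → {q1, q2, q3, q5, q6}.
Read 'a': {q1, q2, q3, q5, q6} → {q1, q2, q3, q4, q5, q6}.
State q3 is in {q1, q2, q3, q4, q5, q6}.

Yes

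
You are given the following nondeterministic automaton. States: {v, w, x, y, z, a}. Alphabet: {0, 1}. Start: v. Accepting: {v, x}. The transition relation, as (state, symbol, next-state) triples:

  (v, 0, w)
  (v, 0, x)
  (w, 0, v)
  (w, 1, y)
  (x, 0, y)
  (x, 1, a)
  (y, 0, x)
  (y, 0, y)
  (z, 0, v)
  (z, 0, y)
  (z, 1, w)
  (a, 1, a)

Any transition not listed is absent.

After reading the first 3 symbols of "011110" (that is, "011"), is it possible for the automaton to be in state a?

Yes

Start in {v}.
Read '0': v→{w, x}; now {w, x}.
Read '1': w→{y}, x→{a}; now {y, a}.
Read '1': y→∅, a→{a}; now {a}.
State a is in {a}.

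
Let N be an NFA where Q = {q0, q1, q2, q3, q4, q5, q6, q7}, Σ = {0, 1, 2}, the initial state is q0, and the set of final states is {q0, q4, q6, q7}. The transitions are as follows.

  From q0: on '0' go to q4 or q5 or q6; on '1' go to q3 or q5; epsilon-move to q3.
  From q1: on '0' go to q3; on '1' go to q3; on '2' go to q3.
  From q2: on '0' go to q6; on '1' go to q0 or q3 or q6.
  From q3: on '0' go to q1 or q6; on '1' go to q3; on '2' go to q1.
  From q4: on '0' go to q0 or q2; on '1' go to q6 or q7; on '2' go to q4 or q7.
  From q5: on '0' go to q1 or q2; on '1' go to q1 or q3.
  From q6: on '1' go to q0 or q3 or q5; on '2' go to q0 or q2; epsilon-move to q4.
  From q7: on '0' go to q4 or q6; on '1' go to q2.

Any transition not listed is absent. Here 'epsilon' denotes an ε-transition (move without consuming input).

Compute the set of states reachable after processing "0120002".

{q0, q1, q2, q3, q4, q7}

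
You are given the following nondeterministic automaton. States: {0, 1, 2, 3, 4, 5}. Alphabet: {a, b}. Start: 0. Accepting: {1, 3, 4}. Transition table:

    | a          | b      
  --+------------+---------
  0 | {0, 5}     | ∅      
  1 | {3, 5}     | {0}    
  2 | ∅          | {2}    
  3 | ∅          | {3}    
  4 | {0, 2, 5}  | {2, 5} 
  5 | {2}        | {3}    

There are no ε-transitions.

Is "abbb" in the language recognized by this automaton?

Start in {0}.
Read 'a': 0→{0, 5}; now {0, 5}.
Read 'b': 0→∅, 5→{3}; now {3}.
Read 'b': 3→{3}; now {3}.
Read 'b': 3→{3}; now {3}.
The final set {3} contains the accepting state 3.

Yes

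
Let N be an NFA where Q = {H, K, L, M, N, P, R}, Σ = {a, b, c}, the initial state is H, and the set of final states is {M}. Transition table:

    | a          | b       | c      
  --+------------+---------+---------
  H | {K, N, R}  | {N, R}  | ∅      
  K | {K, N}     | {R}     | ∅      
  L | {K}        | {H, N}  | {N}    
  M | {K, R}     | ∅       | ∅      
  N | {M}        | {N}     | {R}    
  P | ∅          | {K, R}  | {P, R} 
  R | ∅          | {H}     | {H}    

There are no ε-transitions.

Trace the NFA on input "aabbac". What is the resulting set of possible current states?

Start in {H}.
Read 'a': {H} → {K, N, R}.
Read 'a': {K, N, R} → {K, M, N}.
Read 'b': {K, M, N} → {N, R}.
Read 'b': {N, R} → {H, N}.
Read 'a': {H, N} → {K, M, N, R}.
Read 'c': {K, M, N, R} → {H, R}.

{H, R}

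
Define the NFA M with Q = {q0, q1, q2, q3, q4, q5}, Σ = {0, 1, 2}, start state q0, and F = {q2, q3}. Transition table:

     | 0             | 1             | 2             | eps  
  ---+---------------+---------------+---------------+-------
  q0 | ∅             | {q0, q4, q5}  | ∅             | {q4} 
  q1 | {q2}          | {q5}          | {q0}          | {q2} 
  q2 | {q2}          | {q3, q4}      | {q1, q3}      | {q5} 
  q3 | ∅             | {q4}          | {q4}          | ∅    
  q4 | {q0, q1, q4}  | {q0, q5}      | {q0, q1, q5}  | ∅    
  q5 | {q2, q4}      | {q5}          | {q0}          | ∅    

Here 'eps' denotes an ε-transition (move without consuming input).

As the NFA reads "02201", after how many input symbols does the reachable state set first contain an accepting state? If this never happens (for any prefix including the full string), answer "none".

Start: ε-closure({q0}) = {q0, q4}.
Read '0': q0→∅, q4→{q0, q1, q4}; union {q0, q1, q4}; ε-closure = {q0, q1, q2, q4, q5}.
None of the earlier sets intersect F, but {q0, q1, q2, q4, q5} does.

1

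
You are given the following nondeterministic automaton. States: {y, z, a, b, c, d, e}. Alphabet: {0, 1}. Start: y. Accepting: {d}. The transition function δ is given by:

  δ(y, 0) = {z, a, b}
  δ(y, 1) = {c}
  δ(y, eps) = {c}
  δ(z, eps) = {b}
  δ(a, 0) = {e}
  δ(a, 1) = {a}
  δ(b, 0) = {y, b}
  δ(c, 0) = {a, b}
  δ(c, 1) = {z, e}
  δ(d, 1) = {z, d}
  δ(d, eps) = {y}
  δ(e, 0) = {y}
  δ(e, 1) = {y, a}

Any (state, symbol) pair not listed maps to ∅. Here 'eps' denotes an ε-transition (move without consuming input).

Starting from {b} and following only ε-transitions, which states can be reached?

Begin with {b}.
No ε-moves leave this set, so the closure equals the set itself.

{b}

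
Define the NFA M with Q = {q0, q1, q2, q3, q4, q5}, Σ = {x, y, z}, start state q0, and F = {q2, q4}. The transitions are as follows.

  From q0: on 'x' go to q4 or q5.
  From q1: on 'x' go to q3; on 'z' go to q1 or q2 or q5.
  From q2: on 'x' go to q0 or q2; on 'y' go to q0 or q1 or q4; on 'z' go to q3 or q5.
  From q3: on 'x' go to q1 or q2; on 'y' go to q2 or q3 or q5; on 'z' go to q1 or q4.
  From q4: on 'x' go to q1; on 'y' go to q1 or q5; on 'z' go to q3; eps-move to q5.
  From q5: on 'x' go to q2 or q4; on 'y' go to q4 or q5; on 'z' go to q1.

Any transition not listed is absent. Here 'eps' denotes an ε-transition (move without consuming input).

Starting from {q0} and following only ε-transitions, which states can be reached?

Begin with {q0}.
No ε-moves leave this set, so the closure equals the set itself.

{q0}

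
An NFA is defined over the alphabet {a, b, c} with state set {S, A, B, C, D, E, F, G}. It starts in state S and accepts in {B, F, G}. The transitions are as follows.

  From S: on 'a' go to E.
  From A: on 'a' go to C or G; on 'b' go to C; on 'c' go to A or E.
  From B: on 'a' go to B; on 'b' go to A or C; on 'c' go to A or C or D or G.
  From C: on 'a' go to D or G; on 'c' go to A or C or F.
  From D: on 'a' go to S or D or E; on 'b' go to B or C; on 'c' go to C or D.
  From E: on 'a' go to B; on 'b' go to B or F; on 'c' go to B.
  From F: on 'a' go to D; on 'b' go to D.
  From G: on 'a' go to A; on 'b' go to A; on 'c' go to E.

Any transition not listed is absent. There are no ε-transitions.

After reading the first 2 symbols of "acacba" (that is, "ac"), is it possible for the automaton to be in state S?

No

Start in {S}.
Read 'a': S→{E}; now {E}.
Read 'c': E→{B}; now {B}.
State S is not in {B}.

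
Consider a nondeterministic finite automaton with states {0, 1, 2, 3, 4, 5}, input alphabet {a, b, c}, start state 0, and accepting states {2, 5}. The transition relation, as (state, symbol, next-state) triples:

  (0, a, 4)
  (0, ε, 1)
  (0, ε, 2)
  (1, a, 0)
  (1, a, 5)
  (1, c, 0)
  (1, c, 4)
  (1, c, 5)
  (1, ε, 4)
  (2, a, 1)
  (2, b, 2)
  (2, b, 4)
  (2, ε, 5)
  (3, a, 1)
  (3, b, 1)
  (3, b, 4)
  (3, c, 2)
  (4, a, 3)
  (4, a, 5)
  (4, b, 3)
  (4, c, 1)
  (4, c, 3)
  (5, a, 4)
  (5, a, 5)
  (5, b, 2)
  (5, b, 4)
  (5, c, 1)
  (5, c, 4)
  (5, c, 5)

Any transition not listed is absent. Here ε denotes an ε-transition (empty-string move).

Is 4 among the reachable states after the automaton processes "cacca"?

Yes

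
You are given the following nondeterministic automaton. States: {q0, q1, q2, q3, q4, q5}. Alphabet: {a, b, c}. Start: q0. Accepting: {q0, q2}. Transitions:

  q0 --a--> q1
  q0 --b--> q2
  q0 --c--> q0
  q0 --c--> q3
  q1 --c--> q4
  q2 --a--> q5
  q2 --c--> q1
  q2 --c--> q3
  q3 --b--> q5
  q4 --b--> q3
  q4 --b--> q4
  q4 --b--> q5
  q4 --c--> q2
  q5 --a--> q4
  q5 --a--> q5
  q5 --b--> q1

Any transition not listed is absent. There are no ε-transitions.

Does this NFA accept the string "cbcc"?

No

Start in {q0}.
Read 'c': q0→{q0, q3}; now {q0, q3}.
Read 'b': q0→{q2}, q3→{q5}; now {q2, q5}.
Read 'c': q2→{q1, q3}, q5→∅; now {q1, q3}.
Read 'c': q1→{q4}, q3→∅; now {q4}.
The final set {q4} contains no accepting state.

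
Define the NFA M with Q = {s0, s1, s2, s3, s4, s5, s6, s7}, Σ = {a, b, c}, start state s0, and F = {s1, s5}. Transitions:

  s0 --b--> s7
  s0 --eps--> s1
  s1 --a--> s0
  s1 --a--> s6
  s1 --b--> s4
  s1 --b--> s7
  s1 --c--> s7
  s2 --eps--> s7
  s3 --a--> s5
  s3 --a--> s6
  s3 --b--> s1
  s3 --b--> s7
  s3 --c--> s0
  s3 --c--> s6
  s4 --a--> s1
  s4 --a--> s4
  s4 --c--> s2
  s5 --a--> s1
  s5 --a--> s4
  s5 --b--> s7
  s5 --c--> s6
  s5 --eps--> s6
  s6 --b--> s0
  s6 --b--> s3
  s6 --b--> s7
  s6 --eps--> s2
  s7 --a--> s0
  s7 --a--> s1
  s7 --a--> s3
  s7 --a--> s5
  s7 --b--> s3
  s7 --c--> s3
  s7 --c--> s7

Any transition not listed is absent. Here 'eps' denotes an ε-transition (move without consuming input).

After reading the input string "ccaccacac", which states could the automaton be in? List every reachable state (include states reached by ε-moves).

{s0, s1, s2, s3, s6, s7}

Start: ε-closure({s0}) = {s0, s1}.
Read 'c': s0→∅, s1→{s7}; now {s7}.
Read 'c': s7→{s3, s7}; now {s3, s7}.
Read 'a': s3→{s5, s6}, s7→{s0, s1, s3, s5}; union {s0, s1, s3, s5, s6}; ε-closure = {s0, s1, s2, s3, s5, s6, s7}.
Read 'c': s0→∅, s1→{s7}, s2→∅, s3→{s0, s6}, s5→{s6}, s6→∅, s7→{s3, s7}; union {s0, s3, s6, s7}; ε-closure = {s0, s1, s2, s3, s6, s7}.
Read 'c': s0→∅, s1→{s7}, s2→∅, s3→{s0, s6}, s6→∅, s7→{s3, s7}; union {s0, s3, s6, s7}; ε-closure = {s0, s1, s2, s3, s6, s7}.
Read 'a': s0→∅, s1→{s0, s6}, s2→∅, s3→{s5, s6}, s6→∅, s7→{s0, s1, s3, s5}; union {s0, s1, s3, s5, s6}; ε-closure = {s0, s1, s2, s3, s5, s6, s7}.
Read 'c': s0→∅, s1→{s7}, s2→∅, s3→{s0, s6}, s5→{s6}, s6→∅, s7→{s3, s7}; union {s0, s3, s6, s7}; ε-closure = {s0, s1, s2, s3, s6, s7}.
Read 'a': s0→∅, s1→{s0, s6}, s2→∅, s3→{s5, s6}, s6→∅, s7→{s0, s1, s3, s5}; union {s0, s1, s3, s5, s6}; ε-closure = {s0, s1, s2, s3, s5, s6, s7}.
Read 'c': s0→∅, s1→{s7}, s2→∅, s3→{s0, s6}, s5→{s6}, s6→∅, s7→{s3, s7}; union {s0, s3, s6, s7}; ε-closure = {s0, s1, s2, s3, s6, s7}.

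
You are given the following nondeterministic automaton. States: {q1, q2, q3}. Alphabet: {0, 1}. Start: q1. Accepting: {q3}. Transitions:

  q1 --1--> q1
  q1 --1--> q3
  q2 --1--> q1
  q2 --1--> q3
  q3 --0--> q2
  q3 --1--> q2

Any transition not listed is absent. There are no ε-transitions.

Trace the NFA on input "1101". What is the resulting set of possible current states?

Start in {q1}.
Read '1': {q1} → {q1, q3}.
Read '1': {q1, q3} → {q1, q2, q3}.
Read '0': {q1, q2, q3} → {q2}.
Read '1': {q2} → {q1, q3}.

{q1, q3}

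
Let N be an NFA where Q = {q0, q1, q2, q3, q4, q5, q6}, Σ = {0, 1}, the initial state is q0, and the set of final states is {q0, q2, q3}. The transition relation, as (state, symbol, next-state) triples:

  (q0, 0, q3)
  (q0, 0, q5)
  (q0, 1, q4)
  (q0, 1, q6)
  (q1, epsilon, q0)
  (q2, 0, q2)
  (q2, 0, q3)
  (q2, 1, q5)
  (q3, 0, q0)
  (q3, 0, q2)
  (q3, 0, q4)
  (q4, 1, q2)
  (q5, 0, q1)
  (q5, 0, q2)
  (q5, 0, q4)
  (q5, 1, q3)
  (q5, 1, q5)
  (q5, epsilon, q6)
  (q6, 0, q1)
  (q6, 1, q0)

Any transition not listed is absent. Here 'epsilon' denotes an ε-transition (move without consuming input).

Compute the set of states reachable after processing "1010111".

{q4, q5, q6}

Start in {q0}.
Read '1': q0→{q4, q6}; now {q4, q6}.
Read '0': q4→∅, q6→{q1}; union {q1}; ε-closure = {q0, q1}.
Read '1': q0→{q4, q6}, q1→∅; now {q4, q6}.
Read '0': q4→∅, q6→{q1}; union {q1}; ε-closure = {q0, q1}.
Read '1': q0→{q4, q6}, q1→∅; now {q4, q6}.
Read '1': q4→{q2}, q6→{q0}; now {q0, q2}.
Read '1': q0→{q4, q6}, q2→{q5}; now {q4, q5, q6}.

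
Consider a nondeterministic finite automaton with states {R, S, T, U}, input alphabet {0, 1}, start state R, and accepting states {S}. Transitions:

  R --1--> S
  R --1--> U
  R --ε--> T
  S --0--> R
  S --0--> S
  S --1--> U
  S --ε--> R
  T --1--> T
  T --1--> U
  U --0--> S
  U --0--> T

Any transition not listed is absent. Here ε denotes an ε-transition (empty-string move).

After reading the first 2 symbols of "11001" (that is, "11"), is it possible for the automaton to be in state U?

Start: ε-closure({R}) = {R, T}.
Read '1': R→{S, U}, T→{T, U}; union {S, T, U}; ε-closure = {R, S, T, U}.
Read '1': R→{S, U}, S→{U}, T→{T, U}, U→∅; union {S, T, U}; ε-closure = {R, S, T, U}.
State U is in {R, S, T, U}.

Yes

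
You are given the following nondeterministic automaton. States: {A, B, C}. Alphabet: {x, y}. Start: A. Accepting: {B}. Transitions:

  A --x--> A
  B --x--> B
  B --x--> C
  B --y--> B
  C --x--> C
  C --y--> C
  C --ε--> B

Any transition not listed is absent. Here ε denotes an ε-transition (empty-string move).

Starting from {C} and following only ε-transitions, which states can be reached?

Begin with {C}.
ε-move C → B; add B.

{B, C}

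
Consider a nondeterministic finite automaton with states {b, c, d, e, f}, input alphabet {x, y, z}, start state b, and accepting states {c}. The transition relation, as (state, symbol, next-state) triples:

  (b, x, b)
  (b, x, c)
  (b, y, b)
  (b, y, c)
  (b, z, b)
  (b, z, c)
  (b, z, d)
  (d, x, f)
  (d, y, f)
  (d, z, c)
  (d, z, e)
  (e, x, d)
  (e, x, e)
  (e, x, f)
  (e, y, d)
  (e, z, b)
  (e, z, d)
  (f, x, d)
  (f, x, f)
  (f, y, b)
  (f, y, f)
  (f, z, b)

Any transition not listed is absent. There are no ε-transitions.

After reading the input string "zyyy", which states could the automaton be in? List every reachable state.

{b, c, f}

Start in {b}.
Read 'z': b→{b, c, d}; now {b, c, d}.
Read 'y': b→{b, c}, c→∅, d→{f}; now {b, c, f}.
Read 'y': b→{b, c}, c→∅, f→{b, f}; now {b, c, f}.
Read 'y': b→{b, c}, c→∅, f→{b, f}; now {b, c, f}.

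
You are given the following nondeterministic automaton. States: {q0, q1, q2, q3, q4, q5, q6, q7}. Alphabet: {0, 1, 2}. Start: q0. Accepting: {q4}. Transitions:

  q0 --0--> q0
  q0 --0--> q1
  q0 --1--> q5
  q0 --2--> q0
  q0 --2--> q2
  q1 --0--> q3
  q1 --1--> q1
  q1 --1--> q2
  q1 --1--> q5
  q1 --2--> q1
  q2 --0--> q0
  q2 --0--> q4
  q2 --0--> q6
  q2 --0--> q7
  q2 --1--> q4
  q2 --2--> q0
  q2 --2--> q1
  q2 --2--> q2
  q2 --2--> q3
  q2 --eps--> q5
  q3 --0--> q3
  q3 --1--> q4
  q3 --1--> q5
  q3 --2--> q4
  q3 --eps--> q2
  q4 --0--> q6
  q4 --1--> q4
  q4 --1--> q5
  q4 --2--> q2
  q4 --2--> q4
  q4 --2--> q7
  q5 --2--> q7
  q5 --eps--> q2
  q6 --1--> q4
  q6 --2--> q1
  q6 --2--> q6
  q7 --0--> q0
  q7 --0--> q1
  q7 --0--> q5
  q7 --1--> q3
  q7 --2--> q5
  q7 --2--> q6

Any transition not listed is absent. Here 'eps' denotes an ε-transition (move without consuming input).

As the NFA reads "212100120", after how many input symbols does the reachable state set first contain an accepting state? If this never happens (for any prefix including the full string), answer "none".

2

Start in {q0}.
Read '2': q0→{q0, q2}; union {q0, q2}; ε-closure = {q0, q2, q5}.
Read '1': q0→{q5}, q2→{q4}, q5→∅; union {q4, q5}; ε-closure = {q2, q4, q5}.
None of the earlier sets intersect F, but {q2, q4, q5} does.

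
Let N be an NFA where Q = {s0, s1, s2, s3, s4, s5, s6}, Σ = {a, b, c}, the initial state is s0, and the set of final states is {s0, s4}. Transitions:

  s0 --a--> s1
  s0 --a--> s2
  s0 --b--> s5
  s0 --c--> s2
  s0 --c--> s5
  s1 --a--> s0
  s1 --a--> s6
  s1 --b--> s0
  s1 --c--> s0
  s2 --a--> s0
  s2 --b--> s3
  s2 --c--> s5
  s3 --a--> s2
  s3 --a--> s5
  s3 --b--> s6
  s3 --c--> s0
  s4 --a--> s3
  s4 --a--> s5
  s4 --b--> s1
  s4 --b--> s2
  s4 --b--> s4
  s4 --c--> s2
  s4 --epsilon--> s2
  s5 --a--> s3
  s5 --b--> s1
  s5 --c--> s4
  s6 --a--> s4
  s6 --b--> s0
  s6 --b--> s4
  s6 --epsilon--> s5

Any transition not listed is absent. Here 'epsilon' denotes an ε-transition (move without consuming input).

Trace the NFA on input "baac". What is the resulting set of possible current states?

{s2, s4, s5}

Start in {s0}.
Read 'b': s0→{s5}; now {s5}.
Read 'a': s5→{s3}; now {s3}.
Read 'a': s3→{s2, s5}; now {s2, s5}.
Read 'c': s2→{s5}, s5→{s4}; union {s4, s5}; ε-closure = {s2, s4, s5}.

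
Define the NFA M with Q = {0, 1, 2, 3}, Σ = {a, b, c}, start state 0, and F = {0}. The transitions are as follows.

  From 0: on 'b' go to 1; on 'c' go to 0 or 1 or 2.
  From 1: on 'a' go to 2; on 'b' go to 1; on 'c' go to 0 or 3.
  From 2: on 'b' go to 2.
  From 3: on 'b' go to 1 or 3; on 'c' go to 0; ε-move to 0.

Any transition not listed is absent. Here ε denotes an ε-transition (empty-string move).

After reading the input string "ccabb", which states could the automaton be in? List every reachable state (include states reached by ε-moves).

Start in {0}.
Read 'c': 0→{0, 1, 2}; now {0, 1, 2}.
Read 'c': 0→{0, 1, 2}, 1→{0, 3}, 2→∅; now {0, 1, 2, 3}.
Read 'a': 0→∅, 1→{2}, 2→∅, 3→∅; now {2}.
Read 'b': 2→{2}; now {2}.
Read 'b': 2→{2}; now {2}.

{2}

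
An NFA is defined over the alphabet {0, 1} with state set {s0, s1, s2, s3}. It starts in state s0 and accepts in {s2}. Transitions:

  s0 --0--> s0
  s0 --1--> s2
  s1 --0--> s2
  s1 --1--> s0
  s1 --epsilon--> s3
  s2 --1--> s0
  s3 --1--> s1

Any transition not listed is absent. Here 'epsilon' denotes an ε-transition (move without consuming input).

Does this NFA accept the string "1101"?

Start in {s0}.
Read '1': {s0} → {s2}.
Read '1': {s2} → {s0}.
Read '0': {s0} → {s0}.
Read '1': {s0} → {s2}.
The final set {s2} contains the accepting state s2.

Yes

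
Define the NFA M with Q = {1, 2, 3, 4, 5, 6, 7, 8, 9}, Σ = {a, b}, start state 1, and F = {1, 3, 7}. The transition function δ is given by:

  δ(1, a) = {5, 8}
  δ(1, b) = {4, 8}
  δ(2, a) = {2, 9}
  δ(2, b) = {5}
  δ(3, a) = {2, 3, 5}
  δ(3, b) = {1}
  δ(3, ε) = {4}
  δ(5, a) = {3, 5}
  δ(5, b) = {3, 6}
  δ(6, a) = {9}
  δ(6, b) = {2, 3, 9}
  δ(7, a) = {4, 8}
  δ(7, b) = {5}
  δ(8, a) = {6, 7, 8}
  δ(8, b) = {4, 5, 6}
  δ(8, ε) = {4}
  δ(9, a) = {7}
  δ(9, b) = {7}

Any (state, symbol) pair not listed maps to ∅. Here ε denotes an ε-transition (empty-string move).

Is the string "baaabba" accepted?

Yes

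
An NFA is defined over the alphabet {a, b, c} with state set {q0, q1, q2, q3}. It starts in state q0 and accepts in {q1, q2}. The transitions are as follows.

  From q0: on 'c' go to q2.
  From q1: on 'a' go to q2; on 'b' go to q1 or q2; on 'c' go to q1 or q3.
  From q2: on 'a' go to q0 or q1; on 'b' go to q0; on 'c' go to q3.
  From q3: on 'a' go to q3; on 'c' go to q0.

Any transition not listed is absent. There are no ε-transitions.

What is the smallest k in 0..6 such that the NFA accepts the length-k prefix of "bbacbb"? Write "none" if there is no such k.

none

Start in {q0}.
Read 'b': {q0} → ∅.
The set is empty and remains empty for the remaining 5 symbols.
No reachable set along the way intersects F.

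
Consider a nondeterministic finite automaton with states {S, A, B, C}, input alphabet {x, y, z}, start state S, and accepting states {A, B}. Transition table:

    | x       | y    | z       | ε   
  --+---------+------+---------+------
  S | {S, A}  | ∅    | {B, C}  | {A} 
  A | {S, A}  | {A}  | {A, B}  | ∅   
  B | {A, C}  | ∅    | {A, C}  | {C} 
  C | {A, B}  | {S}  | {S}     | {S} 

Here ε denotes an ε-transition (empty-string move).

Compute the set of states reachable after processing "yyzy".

{S, A}

Start: ε-closure({S}) = {S, A}.
Read 'y': {S, A} → {A}.
Read 'y': {A} → {A}.
Read 'z': {A} → {S, A, B, C}.
Read 'y': {S, A, B, C} → {S, A}.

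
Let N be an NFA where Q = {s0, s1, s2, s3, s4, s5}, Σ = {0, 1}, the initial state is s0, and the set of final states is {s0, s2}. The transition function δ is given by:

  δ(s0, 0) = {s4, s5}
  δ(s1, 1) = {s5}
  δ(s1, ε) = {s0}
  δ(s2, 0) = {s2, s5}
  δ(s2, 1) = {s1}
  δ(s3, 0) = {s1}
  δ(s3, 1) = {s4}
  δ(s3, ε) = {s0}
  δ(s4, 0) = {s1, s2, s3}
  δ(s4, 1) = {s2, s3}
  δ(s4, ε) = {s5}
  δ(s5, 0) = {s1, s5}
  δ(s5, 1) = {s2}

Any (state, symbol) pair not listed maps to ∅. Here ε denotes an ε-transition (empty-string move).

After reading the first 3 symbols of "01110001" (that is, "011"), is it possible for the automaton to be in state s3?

Start in {s0}.
Read '0': {s0} → {s4, s5}.
Read '1': {s4, s5} → {s0, s2, s3}.
Read '1': {s0, s2, s3} → {s0, s1, s4, s5}.
State s3 is not in {s0, s1, s4, s5}.

No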